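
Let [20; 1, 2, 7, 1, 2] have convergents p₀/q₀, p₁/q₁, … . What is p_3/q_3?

455/22

Using pₖ = aₖpₖ₋₁ + pₖ₋₂, qₖ = aₖqₖ₋₁ + qₖ₋₂ (with p₋₁=1, p₋₂=0, q₋₁=0, q₋₂=1):
  k=0: a=20, p=20, q=1
  k=1: a=1, p=21, q=1
  k=2: a=2, p=62, q=3
  k=3: a=7, p=455, q=22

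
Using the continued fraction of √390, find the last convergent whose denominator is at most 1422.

12481/632

√390 = [19; 1, 2, 1, 38, …] (period length 4).
Convergents:
  p_0/q_0 = 19/1
  p_1/q_1 = 20/1
  p_2/q_2 = 59/3
  p_3/q_3 = 79/4
  p_4/q_4 = 3061/155
  p_5/q_5 = 3140/159
  p_6/q_6 = 9341/473
  p_7/q_7 = 12481/632
  p_8/q_8 = 483619/24489
q_7 = 632 ≤ 1422 < 24489 = q_8, so the answer is 12481/632.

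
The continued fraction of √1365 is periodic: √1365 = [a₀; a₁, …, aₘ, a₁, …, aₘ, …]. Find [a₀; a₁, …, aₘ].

a₀ = ⌊√1365⌋ = 36.
With m₀=0, d₀=1 and mₖ₊₁ = dₖaₖ − mₖ, dₖ₊₁ = (n − mₖ₊₁²)/dₖ, aₖ₊₁ = ⌊(a₀+mₖ₊₁)/dₖ₊₁⌋:
  k=1: m=36, d=69, a=1
  k=2: m=33, d=4, a=17
  k=3: m=35, d=35, a=2
  k=4: m=35, d=4, a=17
  k=5: m=33, d=69, a=1
  k=6: m=36, d=1, a=72
d=1 and a=2a₀=72 at k=6, so the next step gives (m, d) = (36, 69) again — its k=1 value — and the period has length 6.

[36; 1, 17, 2, 17, 1, 72]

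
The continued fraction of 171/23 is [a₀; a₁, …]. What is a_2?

3

171 = 7·23 + 10   →  a_0 = 7
23 = 2·10 + 3   →  a_1 = 2
10 = 3·3 + 1   →  a_2 = 3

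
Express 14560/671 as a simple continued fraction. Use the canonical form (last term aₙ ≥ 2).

[21; 1, 2, 3, 9, 3, 2]

14560 = 21×671 + 469
671 = 1×469 + 202
469 = 2×202 + 65
202 = 3×65 + 7
65 = 9×7 + 2
7 = 3×2 + 1
2 = 2×1 + 0  (stop)
So 14560/671 = [21; 1, 2, 3, 9, 3, 2].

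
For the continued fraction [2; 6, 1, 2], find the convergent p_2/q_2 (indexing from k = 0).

Using pₖ = aₖpₖ₋₁ + pₖ₋₂, qₖ = aₖqₖ₋₁ + qₖ₋₂ (with p₋₁=1, p₋₂=0, q₋₁=0, q₋₂=1):
  k=0: a=2, p=2, q=1
  k=1: a=6, p=13, q=6
  k=2: a=1, p=15, q=7

15/7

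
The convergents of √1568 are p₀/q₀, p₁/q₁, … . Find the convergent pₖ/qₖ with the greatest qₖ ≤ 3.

√1568 = [39; 1, 1, 2, 19, 2, 1, 1, 78, …] (period length 8).
Convergents:
  p_0/q_0 = 39/1
  p_1/q_1 = 40/1
  p_2/q_2 = 79/2
  p_3/q_3 = 198/5
q_2 = 2 ≤ 3 < 5 = q_3, so the answer is 79/2.

79/2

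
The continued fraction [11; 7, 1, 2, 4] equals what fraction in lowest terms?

1113/100

Using pₖ = aₖpₖ₋₁ + pₖ₋₂ and qₖ = aₖqₖ₋₁ + qₖ₋₂:
  k=0: a=11, p=11, q=1
  k=1: a=7, p=78, q=7
  k=2: a=1, p=89, q=8
  k=3: a=2, p=256, q=23
  k=4: a=4, p=1113, q=100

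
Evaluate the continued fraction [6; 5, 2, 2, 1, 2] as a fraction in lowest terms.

637/103

Fold from the inside: start with 2/1.
  1 + 1/2 = 3/2
  2 + 2/3 = 8/3
  2 + 3/8 = 19/8
  5 + 8/19 = 103/19
  6 + 19/103 = 637/103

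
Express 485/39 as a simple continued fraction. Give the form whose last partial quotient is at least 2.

485 = 12×39 + 17
39 = 2×17 + 5
17 = 3×5 + 2
5 = 2×2 + 1
2 = 2×1 + 0  (stop)
So 485/39 = [12; 2, 3, 2, 2].

[12; 2, 3, 2, 2]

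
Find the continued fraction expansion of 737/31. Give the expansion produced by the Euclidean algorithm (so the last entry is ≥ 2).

[23; 1, 3, 2, 3]

737 = 23×31 + 24
31 = 1×24 + 7
24 = 3×7 + 3
7 = 2×3 + 1
3 = 3×1 + 0  (stop)
So 737/31 = [23; 1, 3, 2, 3].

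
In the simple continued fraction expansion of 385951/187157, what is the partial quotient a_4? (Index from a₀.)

1

385951 = 2·187157 + 11637   →  a_0 = 2
187157 = 16·11637 + 965   →  a_1 = 16
11637 = 12·965 + 57   →  a_2 = 12
965 = 16·57 + 53   →  a_3 = 16
57 = 1·53 + 4   →  a_4 = 1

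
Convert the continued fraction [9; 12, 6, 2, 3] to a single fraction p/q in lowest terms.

Using pₖ = aₖpₖ₋₁ + pₖ₋₂ and qₖ = aₖqₖ₋₁ + qₖ₋₂:
  k=0: a=9, p=9, q=1
  k=1: a=12, p=109, q=12
  k=2: a=6, p=663, q=73
  k=3: a=2, p=1435, q=158
  k=4: a=3, p=4968, q=547

4968/547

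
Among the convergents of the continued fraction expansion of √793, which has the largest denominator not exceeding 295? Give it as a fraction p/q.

√793 = [28; 6, 4, 6, 56, …] (period length 4).
Convergents:
  p_0/q_0 = 28/1
  p_1/q_1 = 169/6
  p_2/q_2 = 704/25
  p_3/q_3 = 4393/156
  p_4/q_4 = 246712/8761
q_3 = 156 ≤ 295 < 8761 = q_4, so the answer is 4393/156.

4393/156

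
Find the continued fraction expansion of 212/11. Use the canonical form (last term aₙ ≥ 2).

212 = 19·11 + 3
11 = 3·3 + 2
3 = 1·2 + 1
2 = 2·1 + 0  (stop)
So 212/11 = [19; 3, 1, 2].

[19; 3, 1, 2]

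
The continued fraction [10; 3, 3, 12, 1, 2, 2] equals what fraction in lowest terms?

9384/911

Fold from the inside: start with 2/1.
  2 + 1/2 = 5/2
  1 + 2/5 = 7/5
  12 + 5/7 = 89/7
  3 + 7/89 = 274/89
  3 + 89/274 = 911/274
  10 + 274/911 = 9384/911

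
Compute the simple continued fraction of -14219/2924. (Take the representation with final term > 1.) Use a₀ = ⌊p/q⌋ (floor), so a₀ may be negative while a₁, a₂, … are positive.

[-5; 7, 3, 2, 2, 1, 16]

-14219 = -5·2924 + 401
2924 = 7·401 + 117
401 = 3·117 + 50
117 = 2·50 + 17
50 = 2·17 + 16
17 = 1·16 + 1
16 = 16·1 + 0  (stop)
So -14219/2924 = [-5; 7, 3, 2, 2, 1, 16].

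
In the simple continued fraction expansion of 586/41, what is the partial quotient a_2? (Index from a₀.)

2

586 = 14·41 + 12   →  a_0 = 14
41 = 3·12 + 5   →  a_1 = 3
12 = 2·5 + 2   →  a_2 = 2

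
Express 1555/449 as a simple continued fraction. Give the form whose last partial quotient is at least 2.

1555 = 3×449 + 208
449 = 2×208 + 33
208 = 6×33 + 10
33 = 3×10 + 3
10 = 3×3 + 1
3 = 3×1 + 0  (stop)
So 1555/449 = [3; 2, 6, 3, 3, 3].

[3; 2, 6, 3, 3, 3]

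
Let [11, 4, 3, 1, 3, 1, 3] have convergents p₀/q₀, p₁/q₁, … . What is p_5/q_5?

910/81

Using pₖ = aₖpₖ₋₁ + pₖ₋₂, qₖ = aₖqₖ₋₁ + qₖ₋₂ (with p₋₁=1, p₋₂=0, q₋₁=0, q₋₂=1):
  k=0: a=11, p=11, q=1
  k=1: a=4, p=45, q=4
  k=2: a=3, p=146, q=13
  k=3: a=1, p=191, q=17
  k=4: a=3, p=719, q=64
  k=5: a=1, p=910, q=81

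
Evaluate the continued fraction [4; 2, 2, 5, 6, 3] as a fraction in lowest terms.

2327/528

Using pₖ = aₖpₖ₋₁ + pₖ₋₂ and qₖ = aₖqₖ₋₁ + qₖ₋₂:
  k=0: a=4, p=4, q=1
  k=1: a=2, p=9, q=2
  k=2: a=2, p=22, q=5
  k=3: a=5, p=119, q=27
  k=4: a=6, p=736, q=167
  k=5: a=3, p=2327, q=528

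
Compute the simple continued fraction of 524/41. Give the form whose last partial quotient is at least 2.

[12; 1, 3, 1, 1, 4]

524 = 12·41 + 32
41 = 1·32 + 9
32 = 3·9 + 5
9 = 1·5 + 4
5 = 1·4 + 1
4 = 4·1 + 0  (stop)
So 524/41 = [12; 1, 3, 1, 1, 4].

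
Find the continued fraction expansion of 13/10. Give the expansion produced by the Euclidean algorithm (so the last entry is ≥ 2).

13 = 1*10 + 3
10 = 3*3 + 1
3 = 3*1 + 0  (stop)
So 13/10 = [1; 3, 3].

[1; 3, 3]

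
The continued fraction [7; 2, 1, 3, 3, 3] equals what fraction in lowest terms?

Using pₖ = aₖpₖ₋₁ + pₖ₋₂ and qₖ = aₖqₖ₋₁ + qₖ₋₂:
  k=0: a=7, p=7, q=1
  k=1: a=2, p=15, q=2
  k=2: a=1, p=22, q=3
  k=3: a=3, p=81, q=11
  k=4: a=3, p=265, q=36
  k=5: a=3, p=876, q=119

876/119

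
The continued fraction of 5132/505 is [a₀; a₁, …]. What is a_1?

6

5132 = 10·505 + 82   →  a_0 = 10
505 = 6·82 + 13   →  a_1 = 6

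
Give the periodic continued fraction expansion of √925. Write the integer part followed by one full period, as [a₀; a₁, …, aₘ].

a₀ = ⌊√925⌋ = 30.
With m₀=0, d₀=1 and mₖ₊₁ = dₖaₖ − mₖ, dₖ₊₁ = (n − mₖ₊₁²)/dₖ, aₖ₊₁ = ⌊(a₀+mₖ₊₁)/dₖ₊₁⌋:
  k=1: m=30, d=25, a=2
  k=2: m=20, d=21, a=2
  k=3: m=22, d=21, a=2
  k=4: m=20, d=25, a=2
  k=5: m=30, d=1, a=60
d=1 and a=2a₀=60 at k=5, so the next step gives (m, d) = (30, 25) again — its k=1 value — and the period has length 5.

[30; 2, 2, 2, 2, 60]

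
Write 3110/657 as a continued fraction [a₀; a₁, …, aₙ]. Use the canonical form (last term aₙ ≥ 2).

[4; 1, 2, 1, 3, 14, 3]

3110 = 4×657 + 482
657 = 1×482 + 175
482 = 2×175 + 132
175 = 1×132 + 43
132 = 3×43 + 3
43 = 14×3 + 1
3 = 3×1 + 0  (stop)
So 3110/657 = [4; 1, 2, 1, 3, 14, 3].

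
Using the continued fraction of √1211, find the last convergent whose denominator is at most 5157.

√1211 = [34; 1, 3, 1, 68, …] (period length 4).
Convergents:
  p_0/q_0 = 34/1
  p_1/q_1 = 35/1
  p_2/q_2 = 139/4
  p_3/q_3 = 174/5
  p_4/q_4 = 11971/344
  p_5/q_5 = 12145/349
  p_6/q_6 = 48406/1391
  p_7/q_7 = 60551/1740
  p_8/q_8 = 4165874/119711
q_7 = 1740 ≤ 5157 < 119711 = q_8, so the answer is 60551/1740.

60551/1740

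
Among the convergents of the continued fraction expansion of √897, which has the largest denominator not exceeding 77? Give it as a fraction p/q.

599/20

√897 = [29; 1, 18, 1, 58, …] (period length 4).
Convergents:
  p_0/q_0 = 29/1
  p_1/q_1 = 30/1
  p_2/q_2 = 569/19
  p_3/q_3 = 599/20
  p_4/q_4 = 35311/1179
q_3 = 20 ≤ 77 < 1179 = q_4, so the answer is 599/20.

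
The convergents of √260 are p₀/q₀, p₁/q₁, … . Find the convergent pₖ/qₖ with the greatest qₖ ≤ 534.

√260 = [16; 8, 32, …] (period length 2).
Convergents:
  p_0/q_0 = 16/1
  p_1/q_1 = 129/8
  p_2/q_2 = 4144/257
  p_3/q_3 = 33281/2064
q_2 = 257 ≤ 534 < 2064 = q_3, so the answer is 4144/257.

4144/257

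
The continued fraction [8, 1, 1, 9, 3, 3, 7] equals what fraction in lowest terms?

Fold from the inside: start with 7/1.
  3 + 1/7 = 22/7
  3 + 7/22 = 73/22
  9 + 22/73 = 679/73
  1 + 73/679 = 752/679
  1 + 679/752 = 1431/752
  8 + 752/1431 = 12200/1431

12200/1431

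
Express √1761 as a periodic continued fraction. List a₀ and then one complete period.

[41; 1, 26, 1, 82]

a₀ = ⌊√1761⌋ = 41.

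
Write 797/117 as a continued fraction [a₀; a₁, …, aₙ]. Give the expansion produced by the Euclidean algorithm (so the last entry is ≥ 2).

[6; 1, 4, 3, 7]

797 = 6*117 + 95
117 = 1*95 + 22
95 = 4*22 + 7
22 = 3*7 + 1
7 = 7*1 + 0  (stop)
So 797/117 = [6; 1, 4, 3, 7].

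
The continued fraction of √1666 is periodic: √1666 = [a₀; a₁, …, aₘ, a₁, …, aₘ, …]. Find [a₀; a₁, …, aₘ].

[40; 1, 4, 2, 4, 1, 80]

a₀ = ⌊√1666⌋ = 40.
With m₀=0, d₀=1 and mₖ₊₁ = dₖaₖ − mₖ, dₖ₊₁ = (n − mₖ₊₁²)/dₖ, aₖ₊₁ = ⌊(a₀+mₖ₊₁)/dₖ₊₁⌋:
  k=1: m=40, d=66, a=1
  k=2: m=26, d=15, a=4
  k=3: m=34, d=34, a=2
  k=4: m=34, d=15, a=4
  k=5: m=26, d=66, a=1
  k=6: m=40, d=1, a=80
d=1 and a=2a₀=80 at k=6, so the next step gives (m, d) = (40, 66) again — its k=1 value — and the period has length 6.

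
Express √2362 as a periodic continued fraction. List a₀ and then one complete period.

[48; 1, 1, 1, 1, 96]

a₀ = ⌊√2362⌋ = 48.
With m₀=0, d₀=1 and mₖ₊₁ = dₖaₖ − mₖ, dₖ₊₁ = (n − mₖ₊₁²)/dₖ, aₖ₊₁ = ⌊(a₀+mₖ₊₁)/dₖ₊₁⌋:
  k=1: m=48, d=58, a=1
  k=2: m=10, d=39, a=1
  k=3: m=29, d=39, a=1
  k=4: m=10, d=58, a=1
  k=5: m=48, d=1, a=96
d=1 and a=2a₀=96 at k=5, so the next step gives (m, d) = (48, 58) again — its k=1 value — and the period has length 5.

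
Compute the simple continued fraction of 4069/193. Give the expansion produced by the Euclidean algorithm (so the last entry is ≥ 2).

4069 = 21×193 + 16
193 = 12×16 + 1
16 = 16×1 + 0  (stop)
So 4069/193 = [21; 12, 16].

[21; 12, 16]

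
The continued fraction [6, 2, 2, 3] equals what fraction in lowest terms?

109/17

Fold from the inside: start with 3/1.
  2 + 1/3 = 7/3
  2 + 3/7 = 17/7
  6 + 7/17 = 109/17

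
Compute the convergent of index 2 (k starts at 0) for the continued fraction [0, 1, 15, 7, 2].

Using pₖ = aₖpₖ₋₁ + pₖ₋₂, qₖ = aₖqₖ₋₁ + qₖ₋₂ (with p₋₁=1, p₋₂=0, q₋₁=0, q₋₂=1):
  k=0: a=0, p=0, q=1
  k=1: a=1, p=1, q=1
  k=2: a=15, p=15, q=16

15/16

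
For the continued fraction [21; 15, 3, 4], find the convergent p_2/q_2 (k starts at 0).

969/46

Using pₖ = aₖpₖ₋₁ + pₖ₋₂, qₖ = aₖqₖ₋₁ + qₖ₋₂ (with p₋₁=1, p₋₂=0, q₋₁=0, q₋₂=1):
  k=0: a=21, p=21, q=1
  k=1: a=15, p=316, q=15
  k=2: a=3, p=969, q=46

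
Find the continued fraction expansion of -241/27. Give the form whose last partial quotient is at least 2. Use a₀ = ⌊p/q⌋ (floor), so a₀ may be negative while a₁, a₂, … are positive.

[-9; 13, 2]

-241 = -9·27 + 2
27 = 13·2 + 1
2 = 2·1 + 0  (stop)
So -241/27 = [-9; 13, 2].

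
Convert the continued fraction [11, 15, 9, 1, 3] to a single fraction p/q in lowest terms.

Using pₖ = aₖpₖ₋₁ + pₖ₋₂ and qₖ = aₖqₖ₋₁ + qₖ₋₂:
  k=0: a=11, p=11, q=1
  k=1: a=15, p=166, q=15
  k=2: a=9, p=1505, q=136
  k=3: a=1, p=1671, q=151
  k=4: a=3, p=6518, q=589

6518/589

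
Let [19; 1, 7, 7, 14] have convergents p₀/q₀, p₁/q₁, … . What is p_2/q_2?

Using pₖ = aₖpₖ₋₁ + pₖ₋₂, qₖ = aₖqₖ₋₁ + qₖ₋₂ (with p₋₁=1, p₋₂=0, q₋₁=0, q₋₂=1):
  k=0: a=19, p=19, q=1
  k=1: a=1, p=20, q=1
  k=2: a=7, p=159, q=8

159/8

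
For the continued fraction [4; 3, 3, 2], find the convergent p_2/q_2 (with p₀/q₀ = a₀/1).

43/10

Using pₖ = aₖpₖ₋₁ + pₖ₋₂, qₖ = aₖqₖ₋₁ + qₖ₋₂ (with p₋₁=1, p₋₂=0, q₋₁=0, q₋₂=1):
  k=0: a=4, p=4, q=1
  k=1: a=3, p=13, q=3
  k=2: a=3, p=43, q=10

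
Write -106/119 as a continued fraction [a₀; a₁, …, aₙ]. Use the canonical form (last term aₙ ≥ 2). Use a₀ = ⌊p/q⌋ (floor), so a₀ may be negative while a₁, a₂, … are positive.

-106 = -1×119 + 13
119 = 9×13 + 2
13 = 6×2 + 1
2 = 2×1 + 0  (stop)
So -106/119 = [-1; 9, 6, 2].

[-1; 9, 6, 2]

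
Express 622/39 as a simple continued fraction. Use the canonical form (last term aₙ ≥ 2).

622 = 15×39 + 37
39 = 1×37 + 2
37 = 18×2 + 1
2 = 2×1 + 0  (stop)
So 622/39 = [15; 1, 18, 2].

[15; 1, 18, 2]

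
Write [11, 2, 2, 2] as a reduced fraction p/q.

137/12

Fold from the inside: start with 2/1.
  2 + 1/2 = 5/2
  2 + 2/5 = 12/5
  11 + 5/12 = 137/12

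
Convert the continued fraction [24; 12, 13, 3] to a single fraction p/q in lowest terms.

11632/483

Fold from the inside: start with 3/1.
  13 + 1/3 = 40/3
  12 + 3/40 = 483/40
  24 + 40/483 = 11632/483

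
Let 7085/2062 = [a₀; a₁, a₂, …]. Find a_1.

2

7085 = 3·2062 + 899   →  a_0 = 3
2062 = 2·899 + 264   →  a_1 = 2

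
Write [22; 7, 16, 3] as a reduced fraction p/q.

Using pₖ = aₖpₖ₋₁ + pₖ₋₂ and qₖ = aₖqₖ₋₁ + qₖ₋₂:
  k=0: a=22, p=22, q=1
  k=1: a=7, p=155, q=7
  k=2: a=16, p=2502, q=113
  k=3: a=3, p=7661, q=346

7661/346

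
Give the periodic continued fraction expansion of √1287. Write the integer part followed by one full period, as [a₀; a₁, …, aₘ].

a₀ = ⌊√1287⌋ = 35.

[35; 1, 6, 1, 70]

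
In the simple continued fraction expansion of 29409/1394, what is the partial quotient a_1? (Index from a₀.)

10

29409 = 21·1394 + 135   →  a_0 = 21
1394 = 10·135 + 44   →  a_1 = 10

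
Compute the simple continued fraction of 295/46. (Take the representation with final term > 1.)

295 = 6·46 + 19
46 = 2·19 + 8
19 = 2·8 + 3
8 = 2·3 + 2
3 = 1·2 + 1
2 = 2·1 + 0  (stop)
So 295/46 = [6; 2, 2, 2, 1, 2].

[6; 2, 2, 2, 1, 2]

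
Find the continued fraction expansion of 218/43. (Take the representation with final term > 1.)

218 = 5×43 + 3
43 = 14×3 + 1
3 = 3×1 + 0  (stop)
So 218/43 = [5; 14, 3].

[5; 14, 3]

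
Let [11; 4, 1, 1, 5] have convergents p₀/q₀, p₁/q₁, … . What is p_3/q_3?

101/9

Using pₖ = aₖpₖ₋₁ + pₖ₋₂, qₖ = aₖqₖ₋₁ + qₖ₋₂ (with p₋₁=1, p₋₂=0, q₋₁=0, q₋₂=1):
  k=0: a=11, p=11, q=1
  k=1: a=4, p=45, q=4
  k=2: a=1, p=56, q=5
  k=3: a=1, p=101, q=9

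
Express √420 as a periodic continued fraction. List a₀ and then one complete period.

[20; 2, 40]

a₀ = ⌊√420⌋ = 20.
With m₀=0, d₀=1 and mₖ₊₁ = dₖaₖ − mₖ, dₖ₊₁ = (n − mₖ₊₁²)/dₖ, aₖ₊₁ = ⌊(a₀+mₖ₊₁)/dₖ₊₁⌋:
  k=1: m=20, d=20, a=2
  k=2: m=20, d=1, a=40
d=1 and a=2a₀=40 at k=2, so the next step gives (m, d) = (20, 20) again — its k=1 value — and the period has length 2.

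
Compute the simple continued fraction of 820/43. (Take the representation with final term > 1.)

820 = 19·43 + 3
43 = 14·3 + 1
3 = 3·1 + 0  (stop)
So 820/43 = [19; 14, 3].

[19; 14, 3]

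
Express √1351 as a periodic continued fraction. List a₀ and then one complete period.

a₀ = ⌊√1351⌋ = 36.
With m₀=0, d₀=1 and mₖ₊₁ = dₖaₖ − mₖ, dₖ₊₁ = (n − mₖ₊₁²)/dₖ, aₖ₊₁ = ⌊(a₀+mₖ₊₁)/dₖ₊₁⌋:
  k=1: m=36, d=55, a=1
  k=2: m=19, d=18, a=3
  k=3: m=35, d=7, a=10
  k=4: m=35, d=18, a=3
  k=5: m=19, d=55, a=1
  k=6: m=36, d=1, a=72
d=1 and a=2a₀=72 at k=6, so the next step gives (m, d) = (36, 55) again — its k=1 value — and the period has length 6.

[36; 1, 3, 10, 3, 1, 72]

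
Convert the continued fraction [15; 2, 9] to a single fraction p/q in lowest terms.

Using pₖ = aₖpₖ₋₁ + pₖ₋₂ and qₖ = aₖqₖ₋₁ + qₖ₋₂:
  k=0: a=15, p=15, q=1
  k=1: a=2, p=31, q=2
  k=2: a=9, p=294, q=19

294/19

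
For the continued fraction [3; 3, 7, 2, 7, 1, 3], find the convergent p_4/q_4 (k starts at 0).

Using pₖ = aₖpₖ₋₁ + pₖ₋₂, qₖ = aₖqₖ₋₁ + qₖ₋₂ (with p₋₁=1, p₋₂=0, q₋₁=0, q₋₂=1):
  k=0: a=3, p=3, q=1
  k=1: a=3, p=10, q=3
  k=2: a=7, p=73, q=22
  k=3: a=2, p=156, q=47
  k=4: a=7, p=1165, q=351

1165/351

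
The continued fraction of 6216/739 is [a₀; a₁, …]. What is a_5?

6216 = 8·739 + 304   →  a_0 = 8
739 = 2·304 + 131   →  a_1 = 2
304 = 2·131 + 42   →  a_2 = 2
131 = 3·42 + 5   →  a_3 = 3
42 = 8·5 + 2   →  a_4 = 8
5 = 2·2 + 1   →  a_5 = 2

2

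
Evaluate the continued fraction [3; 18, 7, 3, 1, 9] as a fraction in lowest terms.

Using pₖ = aₖpₖ₋₁ + pₖ₋₂ and qₖ = aₖqₖ₋₁ + qₖ₋₂:
  k=0: a=3, p=3, q=1
  k=1: a=18, p=55, q=18
  k=2: a=7, p=388, q=127
  k=3: a=3, p=1219, q=399
  k=4: a=1, p=1607, q=526
  k=5: a=9, p=15682, q=5133

15682/5133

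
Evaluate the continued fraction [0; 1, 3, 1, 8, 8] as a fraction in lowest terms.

Fold from the inside: start with 8/1.
  8 + 1/8 = 65/8
  1 + 8/65 = 73/65
  3 + 65/73 = 284/73
  1 + 73/284 = 357/284
  0 + 284/357 = 284/357

284/357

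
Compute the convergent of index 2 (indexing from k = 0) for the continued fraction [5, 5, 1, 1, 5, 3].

Using pₖ = aₖpₖ₋₁ + pₖ₋₂, qₖ = aₖqₖ₋₁ + qₖ₋₂ (with p₋₁=1, p₋₂=0, q₋₁=0, q₋₂=1):
  k=0: a=5, p=5, q=1
  k=1: a=5, p=26, q=5
  k=2: a=1, p=31, q=6

31/6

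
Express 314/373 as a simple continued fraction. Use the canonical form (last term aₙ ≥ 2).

[0; 1, 5, 3, 9, 2]

314 = 0*373 + 314
373 = 1*314 + 59
314 = 5*59 + 19
59 = 3*19 + 2
19 = 9*2 + 1
2 = 2*1 + 0  (stop)
So 314/373 = [0; 1, 5, 3, 9, 2].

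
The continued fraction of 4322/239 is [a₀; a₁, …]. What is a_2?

1

4322 = 18·239 + 20   →  a_0 = 18
239 = 11·20 + 19   →  a_1 = 11
20 = 1·19 + 1   →  a_2 = 1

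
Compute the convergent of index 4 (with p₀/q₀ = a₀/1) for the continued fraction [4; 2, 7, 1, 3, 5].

Using pₖ = aₖpₖ₋₁ + pₖ₋₂, qₖ = aₖqₖ₋₁ + qₖ₋₂ (with p₋₁=1, p₋₂=0, q₋₁=0, q₋₂=1):
  k=0: a=4, p=4, q=1
  k=1: a=2, p=9, q=2
  k=2: a=7, p=67, q=15
  k=3: a=1, p=76, q=17
  k=4: a=3, p=295, q=66

295/66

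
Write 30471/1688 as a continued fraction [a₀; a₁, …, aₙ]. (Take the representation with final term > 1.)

[18; 19, 2, 2, 17]

30471 = 18×1688 + 87
1688 = 19×87 + 35
87 = 2×35 + 17
35 = 2×17 + 1
17 = 17×1 + 0  (stop)
So 30471/1688 = [18; 19, 2, 2, 17].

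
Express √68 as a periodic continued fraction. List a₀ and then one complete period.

[8; 4, 16]

a₀ = ⌊√68⌋ = 8.
With m₀=0, d₀=1 and mₖ₊₁ = dₖaₖ − mₖ, dₖ₊₁ = (n − mₖ₊₁²)/dₖ, aₖ₊₁ = ⌊(a₀+mₖ₊₁)/dₖ₊₁⌋:
  k=1: m=8, d=4, a=4
  k=2: m=8, d=1, a=16
d=1 and a=2a₀=16 at k=2, so the next step gives (m, d) = (8, 4) again — its k=1 value — and the period has length 2.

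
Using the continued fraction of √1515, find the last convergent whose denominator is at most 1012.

38923/1000

√1515 = [38; 1, 11, 1, 76, …] (period length 4).
Convergents:
  p_0/q_0 = 38/1
  p_1/q_1 = 39/1
  p_2/q_2 = 467/12
  p_3/q_3 = 506/13
  p_4/q_4 = 38923/1000
  p_5/q_5 = 39429/1013
q_4 = 1000 ≤ 1012 < 1013 = q_5, so the answer is 38923/1000.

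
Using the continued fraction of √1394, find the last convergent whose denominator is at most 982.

√1394 = [37; 2, 1, 36, 1, 2, 74, …] (period length 6).
Convergents:
  p_0/q_0 = 37/1
  p_1/q_1 = 75/2
  p_2/q_2 = 112/3
  p_3/q_3 = 4107/110
  p_4/q_4 = 4219/113
  p_5/q_5 = 12545/336
  p_6/q_6 = 932549/24977
q_5 = 336 ≤ 982 < 24977 = q_6, so the answer is 12545/336.

12545/336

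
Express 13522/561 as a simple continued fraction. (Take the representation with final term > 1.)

[24; 9, 1, 2, 19]

13522 = 24*561 + 58
561 = 9*58 + 39
58 = 1*39 + 19
39 = 2*19 + 1
19 = 19*1 + 0  (stop)
So 13522/561 = [24; 9, 1, 2, 19].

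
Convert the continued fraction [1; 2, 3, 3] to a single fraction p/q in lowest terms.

33/23

Using pₖ = aₖpₖ₋₁ + pₖ₋₂ and qₖ = aₖqₖ₋₁ + qₖ₋₂:
  k=0: a=1, p=1, q=1
  k=1: a=2, p=3, q=2
  k=2: a=3, p=10, q=7
  k=3: a=3, p=33, q=23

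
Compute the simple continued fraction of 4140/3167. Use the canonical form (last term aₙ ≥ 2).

4140 = 1·3167 + 973
3167 = 3·973 + 248
973 = 3·248 + 229
248 = 1·229 + 19
229 = 12·19 + 1
19 = 19·1 + 0  (stop)
So 4140/3167 = [1; 3, 3, 1, 12, 19].

[1; 3, 3, 1, 12, 19]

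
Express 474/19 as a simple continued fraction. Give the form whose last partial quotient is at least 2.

474 = 24*19 + 18
19 = 1*18 + 1
18 = 18*1 + 0  (stop)
So 474/19 = [24; 1, 18].

[24; 1, 18]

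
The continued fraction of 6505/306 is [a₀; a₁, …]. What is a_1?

3

6505 = 21·306 + 79   →  a_0 = 21
306 = 3·79 + 69   →  a_1 = 3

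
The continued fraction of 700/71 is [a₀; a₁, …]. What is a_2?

700 = 9·71 + 61   →  a_0 = 9
71 = 1·61 + 10   →  a_1 = 1
61 = 6·10 + 1   →  a_2 = 6

6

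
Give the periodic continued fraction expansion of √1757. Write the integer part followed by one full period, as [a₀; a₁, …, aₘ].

[41; 1, 10, 1, 82]

a₀ = ⌊√1757⌋ = 41.
With m₀=0, d₀=1 and mₖ₊₁ = dₖaₖ − mₖ, dₖ₊₁ = (n − mₖ₊₁²)/dₖ, aₖ₊₁ = ⌊(a₀+mₖ₊₁)/dₖ₊₁⌋:
  k=1: m=41, d=76, a=1
  k=2: m=35, d=7, a=10
  k=3: m=35, d=76, a=1
  k=4: m=41, d=1, a=82
d=1 and a=2a₀=82 at k=4, so the next step gives (m, d) = (41, 76) again — its k=1 value — and the period has length 4.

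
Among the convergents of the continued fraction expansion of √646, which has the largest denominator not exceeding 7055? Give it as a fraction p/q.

77495/3049

√646 = [25; 2, 2, 2, 50, …] (period length 4).
Convergents:
  p_0/q_0 = 25/1
  p_1/q_1 = 51/2
  p_2/q_2 = 127/5
  p_3/q_3 = 305/12
  p_4/q_4 = 15377/605
  p_5/q_5 = 31059/1222
  p_6/q_6 = 77495/3049
  p_7/q_7 = 186049/7320
q_6 = 3049 ≤ 7055 < 7320 = q_7, so the answer is 77495/3049.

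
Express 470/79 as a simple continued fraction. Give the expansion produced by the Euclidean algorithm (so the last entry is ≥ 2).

470 = 5*79 + 75
79 = 1*75 + 4
75 = 18*4 + 3
4 = 1*3 + 1
3 = 3*1 + 0  (stop)
So 470/79 = [5; 1, 18, 1, 3].

[5; 1, 18, 1, 3]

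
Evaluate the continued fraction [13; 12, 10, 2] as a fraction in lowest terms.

3323/254

Fold from the inside: start with 2/1.
  10 + 1/2 = 21/2
  12 + 2/21 = 254/21
  13 + 21/254 = 3323/254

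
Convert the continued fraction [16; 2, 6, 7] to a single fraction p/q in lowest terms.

Fold from the inside: start with 7/1.
  6 + 1/7 = 43/7
  2 + 7/43 = 93/43
  16 + 43/93 = 1531/93

1531/93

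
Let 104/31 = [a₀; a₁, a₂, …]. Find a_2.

1

104 = 3·31 + 11   →  a_0 = 3
31 = 2·11 + 9   →  a_1 = 2
11 = 1·9 + 2   →  a_2 = 1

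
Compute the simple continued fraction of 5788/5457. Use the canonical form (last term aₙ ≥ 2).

[1; 16, 2, 17, 1, 8]

5788 = 1·5457 + 331
5457 = 16·331 + 161
331 = 2·161 + 9
161 = 17·9 + 8
9 = 1·8 + 1
8 = 8·1 + 0  (stop)
So 5788/5457 = [1; 16, 2, 17, 1, 8].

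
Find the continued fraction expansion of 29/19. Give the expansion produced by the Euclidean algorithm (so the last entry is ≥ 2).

[1; 1, 1, 9]

29 = 1*19 + 10
19 = 1*10 + 9
10 = 1*9 + 1
9 = 9*1 + 0  (stop)
So 29/19 = [1; 1, 1, 9].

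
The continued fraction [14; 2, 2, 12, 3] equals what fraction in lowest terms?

Using pₖ = aₖpₖ₋₁ + pₖ₋₂ and qₖ = aₖqₖ₋₁ + qₖ₋₂:
  k=0: a=14, p=14, q=1
  k=1: a=2, p=29, q=2
  k=2: a=2, p=72, q=5
  k=3: a=12, p=893, q=62
  k=4: a=3, p=2751, q=191

2751/191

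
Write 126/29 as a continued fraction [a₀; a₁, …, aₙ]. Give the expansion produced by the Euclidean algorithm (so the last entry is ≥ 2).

126 = 4*29 + 10
29 = 2*10 + 9
10 = 1*9 + 1
9 = 9*1 + 0  (stop)
So 126/29 = [4; 2, 1, 9].

[4; 2, 1, 9]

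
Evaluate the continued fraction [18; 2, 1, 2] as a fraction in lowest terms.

147/8

Fold from the inside: start with 2/1.
  1 + 1/2 = 3/2
  2 + 2/3 = 8/3
  18 + 3/8 = 147/8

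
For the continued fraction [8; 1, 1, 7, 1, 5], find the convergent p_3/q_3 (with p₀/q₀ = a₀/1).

128/15

Using pₖ = aₖpₖ₋₁ + pₖ₋₂, qₖ = aₖqₖ₋₁ + qₖ₋₂ (with p₋₁=1, p₋₂=0, q₋₁=0, q₋₂=1):
  k=0: a=8, p=8, q=1
  k=1: a=1, p=9, q=1
  k=2: a=1, p=17, q=2
  k=3: a=7, p=128, q=15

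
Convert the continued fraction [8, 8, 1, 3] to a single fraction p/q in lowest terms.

Fold from the inside: start with 3/1.
  1 + 1/3 = 4/3
  8 + 3/4 = 35/4
  8 + 4/35 = 284/35

284/35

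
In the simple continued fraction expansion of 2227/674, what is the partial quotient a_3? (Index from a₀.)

2

2227 = 3·674 + 205   →  a_0 = 3
674 = 3·205 + 59   →  a_1 = 3
205 = 3·59 + 28   →  a_2 = 3
59 = 2·28 + 3   →  a_3 = 2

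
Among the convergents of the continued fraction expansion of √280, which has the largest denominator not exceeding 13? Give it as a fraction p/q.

√280 = [16; 1, 2, 1, 2, 1, 32, …] (period length 6).
Convergents:
  p_0/q_0 = 16/1
  p_1/q_1 = 17/1
  p_2/q_2 = 50/3
  p_3/q_3 = 67/4
  p_4/q_4 = 184/11
  p_5/q_5 = 251/15
q_4 = 11 ≤ 13 < 15 = q_5, so the answer is 184/11.

184/11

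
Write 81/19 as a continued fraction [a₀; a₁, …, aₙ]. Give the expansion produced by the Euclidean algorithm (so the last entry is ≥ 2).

81 = 4*19 + 5
19 = 3*5 + 4
5 = 1*4 + 1
4 = 4*1 + 0  (stop)
So 81/19 = [4; 3, 1, 4].

[4; 3, 1, 4]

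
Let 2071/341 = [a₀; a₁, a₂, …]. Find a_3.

1

2071 = 6·341 + 25   →  a_0 = 6
341 = 13·25 + 16   →  a_1 = 13
25 = 1·16 + 9   →  a_2 = 1
16 = 1·9 + 7   →  a_3 = 1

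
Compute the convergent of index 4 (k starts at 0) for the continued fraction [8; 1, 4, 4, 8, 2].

Using pₖ = aₖpₖ₋₁ + pₖ₋₂, qₖ = aₖqₖ₋₁ + qₖ₋₂ (with p₋₁=1, p₋₂=0, q₋₁=0, q₋₂=1):
  k=0: a=8, p=8, q=1
  k=1: a=1, p=9, q=1
  k=2: a=4, p=44, q=5
  k=3: a=4, p=185, q=21
  k=4: a=8, p=1524, q=173

1524/173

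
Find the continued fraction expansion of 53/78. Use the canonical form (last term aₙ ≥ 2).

[0; 1, 2, 8, 3]

53 = 0×78 + 53
78 = 1×53 + 25
53 = 2×25 + 3
25 = 8×3 + 1
3 = 3×1 + 0  (stop)
So 53/78 = [0; 1, 2, 8, 3].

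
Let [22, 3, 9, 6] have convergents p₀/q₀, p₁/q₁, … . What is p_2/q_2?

625/28

Using pₖ = aₖpₖ₋₁ + pₖ₋₂, qₖ = aₖqₖ₋₁ + qₖ₋₂ (with p₋₁=1, p₋₂=0, q₋₁=0, q₋₂=1):
  k=0: a=22, p=22, q=1
  k=1: a=3, p=67, q=3
  k=2: a=9, p=625, q=28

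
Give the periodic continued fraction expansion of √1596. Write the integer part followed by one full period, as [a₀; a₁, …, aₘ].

a₀ = ⌊√1596⌋ = 39.
With m₀=0, d₀=1 and mₖ₊₁ = dₖaₖ − mₖ, dₖ₊₁ = (n − mₖ₊₁²)/dₖ, aₖ₊₁ = ⌊(a₀+mₖ₊₁)/dₖ₊₁⌋:
  k=1: m=39, d=75, a=1
  k=2: m=36, d=4, a=18
  k=3: m=36, d=75, a=1
  k=4: m=39, d=1, a=78
d=1 and a=2a₀=78 at k=4, so the next step gives (m, d) = (39, 75) again — its k=1 value — and the period has length 4.

[39; 1, 18, 1, 78]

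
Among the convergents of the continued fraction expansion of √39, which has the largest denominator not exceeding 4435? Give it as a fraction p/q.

√39 = [6; 4, 12, …] (period length 2).
Convergents:
  p_0/q_0 = 6/1
  p_1/q_1 = 25/4
  p_2/q_2 = 306/49
  p_3/q_3 = 1249/200
  p_4/q_4 = 15294/2449
  p_5/q_5 = 62425/9996
q_4 = 2449 ≤ 4435 < 9996 = q_5, so the answer is 15294/2449.

15294/2449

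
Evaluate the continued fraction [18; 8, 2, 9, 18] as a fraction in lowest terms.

Using pₖ = aₖpₖ₋₁ + pₖ₋₂ and qₖ = aₖqₖ₋₁ + qₖ₋₂:
  k=0: a=18, p=18, q=1
  k=1: a=8, p=145, q=8
  k=2: a=2, p=308, q=17
  k=3: a=9, p=2917, q=161
  k=4: a=18, p=52814, q=2915

52814/2915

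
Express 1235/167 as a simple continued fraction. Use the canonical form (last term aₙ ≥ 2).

[7; 2, 1, 1, 7, 1, 3]

1235 = 7·167 + 66
167 = 2·66 + 35
66 = 1·35 + 31
35 = 1·31 + 4
31 = 7·4 + 3
4 = 1·3 + 1
3 = 3·1 + 0  (stop)
So 1235/167 = [7; 2, 1, 1, 7, 1, 3].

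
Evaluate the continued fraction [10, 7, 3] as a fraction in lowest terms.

Fold from the inside: start with 3/1.
  7 + 1/3 = 22/3
  10 + 3/22 = 223/22

223/22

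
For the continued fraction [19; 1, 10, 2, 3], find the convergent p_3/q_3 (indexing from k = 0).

458/23

Using pₖ = aₖpₖ₋₁ + pₖ₋₂, qₖ = aₖqₖ₋₁ + qₖ₋₂ (with p₋₁=1, p₋₂=0, q₋₁=0, q₋₂=1):
  k=0: a=19, p=19, q=1
  k=1: a=1, p=20, q=1
  k=2: a=10, p=219, q=11
  k=3: a=2, p=458, q=23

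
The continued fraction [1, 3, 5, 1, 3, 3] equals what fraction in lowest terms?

Fold from the inside: start with 3/1.
  3 + 1/3 = 10/3
  1 + 3/10 = 13/10
  5 + 10/13 = 75/13
  3 + 13/75 = 238/75
  1 + 75/238 = 313/238

313/238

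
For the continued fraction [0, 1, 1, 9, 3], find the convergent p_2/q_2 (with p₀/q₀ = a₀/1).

1/2

Using pₖ = aₖpₖ₋₁ + pₖ₋₂, qₖ = aₖqₖ₋₁ + qₖ₋₂ (with p₋₁=1, p₋₂=0, q₋₁=0, q₋₂=1):
  k=0: a=0, p=0, q=1
  k=1: a=1, p=1, q=1
  k=2: a=1, p=1, q=2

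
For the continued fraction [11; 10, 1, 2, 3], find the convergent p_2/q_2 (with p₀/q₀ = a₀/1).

Using pₖ = aₖpₖ₋₁ + pₖ₋₂, qₖ = aₖqₖ₋₁ + qₖ₋₂ (with p₋₁=1, p₋₂=0, q₋₁=0, q₋₂=1):
  k=0: a=11, p=11, q=1
  k=1: a=10, p=111, q=10
  k=2: a=1, p=122, q=11

122/11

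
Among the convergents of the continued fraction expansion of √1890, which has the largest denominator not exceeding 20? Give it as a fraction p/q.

826/19

√1890 = [43; 2, 9, 6, 9, 2, 86, …] (period length 6).
Convergents:
  p_0/q_0 = 43/1
  p_1/q_1 = 87/2
  p_2/q_2 = 826/19
  p_3/q_3 = 5043/116
q_2 = 19 ≤ 20 < 116 = q_3, so the answer is 826/19.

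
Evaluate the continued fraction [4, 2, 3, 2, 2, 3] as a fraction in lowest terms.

Fold from the inside: start with 3/1.
  2 + 1/3 = 7/3
  2 + 3/7 = 17/7
  3 + 7/17 = 58/17
  2 + 17/58 = 133/58
  4 + 58/133 = 590/133

590/133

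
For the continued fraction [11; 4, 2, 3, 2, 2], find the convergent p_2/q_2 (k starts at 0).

Using pₖ = aₖpₖ₋₁ + pₖ₋₂, qₖ = aₖqₖ₋₁ + qₖ₋₂ (with p₋₁=1, p₋₂=0, q₋₁=0, q₋₂=1):
  k=0: a=11, p=11, q=1
  k=1: a=4, p=45, q=4
  k=2: a=2, p=101, q=9

101/9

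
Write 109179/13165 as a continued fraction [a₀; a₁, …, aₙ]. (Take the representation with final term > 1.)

109179 = 8×13165 + 3859
13165 = 3×3859 + 1588
3859 = 2×1588 + 683
1588 = 2×683 + 222
683 = 3×222 + 17
222 = 13×17 + 1
17 = 17×1 + 0  (stop)
So 109179/13165 = [8; 3, 2, 2, 3, 13, 17].

[8; 3, 2, 2, 3, 13, 17]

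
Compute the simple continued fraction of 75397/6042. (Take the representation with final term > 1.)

75397 = 12×6042 + 2893
6042 = 2×2893 + 256
2893 = 11×256 + 77
256 = 3×77 + 25
77 = 3×25 + 2
25 = 12×2 + 1
2 = 2×1 + 0  (stop)
So 75397/6042 = [12; 2, 11, 3, 3, 12, 2].

[12; 2, 11, 3, 3, 12, 2]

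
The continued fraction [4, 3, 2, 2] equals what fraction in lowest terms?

Using pₖ = aₖpₖ₋₁ + pₖ₋₂ and qₖ = aₖqₖ₋₁ + qₖ₋₂:
  k=0: a=4, p=4, q=1
  k=1: a=3, p=13, q=3
  k=2: a=2, p=30, q=7
  k=3: a=2, p=73, q=17

73/17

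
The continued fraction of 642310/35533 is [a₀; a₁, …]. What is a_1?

13

642310 = 18·35533 + 2716   →  a_0 = 18
35533 = 13·2716 + 225   →  a_1 = 13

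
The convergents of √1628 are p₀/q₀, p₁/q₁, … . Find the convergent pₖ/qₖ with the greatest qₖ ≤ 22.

√1628 = [40; 2, 1, 6, 1, 2, 80, …] (period length 6).
Convergents:
  p_0/q_0 = 40/1
  p_1/q_1 = 81/2
  p_2/q_2 = 121/3
  p_3/q_3 = 807/20
  p_4/q_4 = 928/23
q_3 = 20 ≤ 22 < 23 = q_4, so the answer is 807/20.

807/20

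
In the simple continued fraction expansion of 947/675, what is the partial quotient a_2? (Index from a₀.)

2

947 = 1·675 + 272   →  a_0 = 1
675 = 2·272 + 131   →  a_1 = 2
272 = 2·131 + 10   →  a_2 = 2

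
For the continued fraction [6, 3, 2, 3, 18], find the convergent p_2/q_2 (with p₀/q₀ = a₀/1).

44/7

Using pₖ = aₖpₖ₋₁ + pₖ₋₂, qₖ = aₖqₖ₋₁ + qₖ₋₂ (with p₋₁=1, p₋₂=0, q₋₁=0, q₋₂=1):
  k=0: a=6, p=6, q=1
  k=1: a=3, p=19, q=3
  k=2: a=2, p=44, q=7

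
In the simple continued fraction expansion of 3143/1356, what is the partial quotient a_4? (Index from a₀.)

5

3143 = 2·1356 + 431   →  a_0 = 2
1356 = 3·431 + 63   →  a_1 = 3
431 = 6·63 + 53   →  a_2 = 6
63 = 1·53 + 10   →  a_3 = 1
53 = 5·10 + 3   →  a_4 = 5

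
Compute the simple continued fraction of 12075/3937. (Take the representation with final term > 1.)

[3; 14, 1, 10, 2, 11]

12075 = 3×3937 + 264
3937 = 14×264 + 241
264 = 1×241 + 23
241 = 10×23 + 11
23 = 2×11 + 1
11 = 11×1 + 0  (stop)
So 12075/3937 = [3; 14, 1, 10, 2, 11].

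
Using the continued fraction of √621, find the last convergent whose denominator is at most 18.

299/12

√621 = [24; 1, 11, 2, 11, 1, 48, …] (period length 6).
Convergents:
  p_0/q_0 = 24/1
  p_1/q_1 = 25/1
  p_2/q_2 = 299/12
  p_3/q_3 = 623/25
q_2 = 12 ≤ 18 < 25 = q_3, so the answer is 299/12.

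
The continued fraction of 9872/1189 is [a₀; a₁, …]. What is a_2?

3

9872 = 8·1189 + 360   →  a_0 = 8
1189 = 3·360 + 109   →  a_1 = 3
360 = 3·109 + 33   →  a_2 = 3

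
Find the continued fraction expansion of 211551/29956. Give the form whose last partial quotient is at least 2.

211551 = 7×29956 + 1859
29956 = 16×1859 + 212
1859 = 8×212 + 163
212 = 1×163 + 49
163 = 3×49 + 16
49 = 3×16 + 1
16 = 16×1 + 0  (stop)
So 211551/29956 = [7; 16, 8, 1, 3, 3, 16].

[7; 16, 8, 1, 3, 3, 16]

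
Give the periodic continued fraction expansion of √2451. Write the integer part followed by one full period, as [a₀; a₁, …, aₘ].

a₀ = ⌊√2451⌋ = 49.
With m₀=0, d₀=1 and mₖ₊₁ = dₖaₖ − mₖ, dₖ₊₁ = (n − mₖ₊₁²)/dₖ, aₖ₊₁ = ⌊(a₀+mₖ₊₁)/dₖ₊₁⌋:
  k=1: m=49, d=50, a=1
  k=2: m=1, d=49, a=1
  k=3: m=48, d=3, a=32
  k=4: m=48, d=49, a=1
  k=5: m=1, d=50, a=1
  k=6: m=49, d=1, a=98
d=1 and a=2a₀=98 at k=6, so the next step gives (m, d) = (49, 50) again — its k=1 value — and the period has length 6.

[49; 1, 1, 32, 1, 1, 98]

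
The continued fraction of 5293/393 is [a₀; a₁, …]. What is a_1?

5293 = 13·393 + 184   →  a_0 = 13
393 = 2·184 + 25   →  a_1 = 2

2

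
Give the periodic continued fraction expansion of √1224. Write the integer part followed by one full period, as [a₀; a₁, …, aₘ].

a₀ = ⌊√1224⌋ = 34.
With m₀=0, d₀=1 and mₖ₊₁ = dₖaₖ − mₖ, dₖ₊₁ = (n − mₖ₊₁²)/dₖ, aₖ₊₁ = ⌊(a₀+mₖ₊₁)/dₖ₊₁⌋:
  k=1: m=34, d=68, a=1
  k=2: m=34, d=1, a=68
d=1 and a=2a₀=68 at k=2, so the next step gives (m, d) = (34, 68) again — its k=1 value — and the period has length 2.

[34; 1, 68]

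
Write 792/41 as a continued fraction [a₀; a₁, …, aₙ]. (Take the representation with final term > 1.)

[19; 3, 6, 2]

792 = 19*41 + 13
41 = 3*13 + 2
13 = 6*2 + 1
2 = 2*1 + 0  (stop)
So 792/41 = [19; 3, 6, 2].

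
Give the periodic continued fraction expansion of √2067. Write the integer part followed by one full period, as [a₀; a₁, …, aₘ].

a₀ = ⌊√2067⌋ = 45.
With m₀=0, d₀=1 and mₖ₊₁ = dₖaₖ − mₖ, dₖ₊₁ = (n − mₖ₊₁²)/dₖ, aₖ₊₁ = ⌊(a₀+mₖ₊₁)/dₖ₊₁⌋:
  k=1: m=45, d=42, a=2
  k=2: m=39, d=13, a=6
  k=3: m=39, d=42, a=2
  k=4: m=45, d=1, a=90
d=1 and a=2a₀=90 at k=4, so the next step gives (m, d) = (45, 42) again — its k=1 value — and the period has length 4.

[45; 2, 6, 2, 90]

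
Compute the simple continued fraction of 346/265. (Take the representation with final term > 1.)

346 = 1·265 + 81
265 = 3·81 + 22
81 = 3·22 + 15
22 = 1·15 + 7
15 = 2·7 + 1
7 = 7·1 + 0  (stop)
So 346/265 = [1; 3, 3, 1, 2, 7].

[1; 3, 3, 1, 2, 7]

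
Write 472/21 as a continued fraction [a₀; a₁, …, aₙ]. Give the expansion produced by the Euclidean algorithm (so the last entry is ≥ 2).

472 = 22*21 + 10
21 = 2*10 + 1
10 = 10*1 + 0  (stop)
So 472/21 = [22; 2, 10].

[22; 2, 10]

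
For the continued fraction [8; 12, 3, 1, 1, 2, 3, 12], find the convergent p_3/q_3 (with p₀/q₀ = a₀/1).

Using pₖ = aₖpₖ₋₁ + pₖ₋₂, qₖ = aₖqₖ₋₁ + qₖ₋₂ (with p₋₁=1, p₋₂=0, q₋₁=0, q₋₂=1):
  k=0: a=8, p=8, q=1
  k=1: a=12, p=97, q=12
  k=2: a=3, p=299, q=37
  k=3: a=1, p=396, q=49

396/49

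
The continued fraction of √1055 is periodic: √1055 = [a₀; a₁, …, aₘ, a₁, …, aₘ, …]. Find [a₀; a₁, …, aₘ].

a₀ = ⌊√1055⌋ = 32.
With m₀=0, d₀=1 and mₖ₊₁ = dₖaₖ − mₖ, dₖ₊₁ = (n − mₖ₊₁²)/dₖ, aₖ₊₁ = ⌊(a₀+mₖ₊₁)/dₖ₊₁⌋:
  k=1: m=32, d=31, a=2
  k=2: m=30, d=5, a=12
  k=3: m=30, d=31, a=2
  k=4: m=32, d=1, a=64
d=1 and a=2a₀=64 at k=4, so the next step gives (m, d) = (32, 31) again — its k=1 value — and the period has length 4.

[32; 2, 12, 2, 64]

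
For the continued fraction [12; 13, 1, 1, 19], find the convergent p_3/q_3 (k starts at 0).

326/27

Using pₖ = aₖpₖ₋₁ + pₖ₋₂, qₖ = aₖqₖ₋₁ + qₖ₋₂ (with p₋₁=1, p₋₂=0, q₋₁=0, q₋₂=1):
  k=0: a=12, p=12, q=1
  k=1: a=13, p=157, q=13
  k=2: a=1, p=169, q=14
  k=3: a=1, p=326, q=27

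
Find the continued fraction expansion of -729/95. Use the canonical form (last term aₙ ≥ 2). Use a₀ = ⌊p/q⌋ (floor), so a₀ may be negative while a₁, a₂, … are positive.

-729 = -8×95 + 31
95 = 3×31 + 2
31 = 15×2 + 1
2 = 2×1 + 0  (stop)
So -729/95 = [-8; 3, 15, 2].

[-8; 3, 15, 2]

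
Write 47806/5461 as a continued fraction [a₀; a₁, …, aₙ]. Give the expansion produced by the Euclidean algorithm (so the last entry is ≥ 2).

47806 = 8×5461 + 4118
5461 = 1×4118 + 1343
4118 = 3×1343 + 89
1343 = 15×89 + 8
89 = 11×8 + 1
8 = 8×1 + 0  (stop)
So 47806/5461 = [8; 1, 3, 15, 11, 8].

[8; 1, 3, 15, 11, 8]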